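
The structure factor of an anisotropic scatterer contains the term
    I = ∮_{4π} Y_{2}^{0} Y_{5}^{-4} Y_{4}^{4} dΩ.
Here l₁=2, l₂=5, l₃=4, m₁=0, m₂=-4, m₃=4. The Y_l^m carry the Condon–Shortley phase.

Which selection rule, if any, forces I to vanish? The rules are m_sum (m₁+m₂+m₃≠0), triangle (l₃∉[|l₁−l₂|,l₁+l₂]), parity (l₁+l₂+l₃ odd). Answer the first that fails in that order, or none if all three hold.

azimuthal sum: 0 − 4 + 4 = 0  ✓
3 ≤ 4 ≤ 7 (triangle on l)  ✓
L = 2 + 5 + 4 = 11 (odd)  ✗

parity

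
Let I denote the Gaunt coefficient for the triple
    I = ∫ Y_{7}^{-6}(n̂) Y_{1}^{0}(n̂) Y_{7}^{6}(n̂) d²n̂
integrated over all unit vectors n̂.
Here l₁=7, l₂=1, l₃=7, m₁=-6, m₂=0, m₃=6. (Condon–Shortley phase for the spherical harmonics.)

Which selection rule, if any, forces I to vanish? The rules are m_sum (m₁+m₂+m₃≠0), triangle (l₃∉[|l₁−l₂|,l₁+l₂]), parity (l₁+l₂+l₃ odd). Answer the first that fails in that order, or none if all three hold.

parity

m₁+m₂+m₃ = -6 + 0 + 6 = 0  ✓
triangle: |7−1|=6 ≤ l₃=7 ≤ 7+1=8  ✓
parity: l₁+l₂+l₃ = 15 is odd  ✗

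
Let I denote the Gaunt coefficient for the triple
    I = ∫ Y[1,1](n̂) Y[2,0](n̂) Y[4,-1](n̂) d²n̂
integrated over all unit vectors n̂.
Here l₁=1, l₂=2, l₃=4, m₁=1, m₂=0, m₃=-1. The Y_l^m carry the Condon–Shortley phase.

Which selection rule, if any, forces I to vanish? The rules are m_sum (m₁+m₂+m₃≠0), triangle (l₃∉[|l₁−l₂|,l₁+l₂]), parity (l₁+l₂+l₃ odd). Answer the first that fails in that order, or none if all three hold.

m₁+m₂+m₃ = 1 + 0 − 1 = 0  ✓
triangle: |1−2|=1 ≤ l₃=4 ≤ 1+2=3  ✗
parity: l₁+l₂+l₃ = 7 is odd

triangle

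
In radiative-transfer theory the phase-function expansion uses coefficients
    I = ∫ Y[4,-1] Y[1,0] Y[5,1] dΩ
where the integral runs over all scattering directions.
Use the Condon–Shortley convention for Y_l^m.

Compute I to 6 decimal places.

-0.240571

m-sum 0 ✓  L=10 even ✓  3≤5≤5 ✓
Π(2lᵢ+1) = 9×3×11 = 297
triangle coeff Δ(4,1,5) = 1/495
Σ_t [0,0]: t=0:+1/576 = 1/576
(3j)²=5/99 [(4 1 5; 0 0 0)], sign=-1
Σ_t [0,0]: t=0:+1/720 = 1/720
(3j)²=8/165 [(4 1 5; -1 0 1)], sign=+1
⇒ 4πI² = 8/11
I = (-1)√(8/11/(4π)) = -0.24057125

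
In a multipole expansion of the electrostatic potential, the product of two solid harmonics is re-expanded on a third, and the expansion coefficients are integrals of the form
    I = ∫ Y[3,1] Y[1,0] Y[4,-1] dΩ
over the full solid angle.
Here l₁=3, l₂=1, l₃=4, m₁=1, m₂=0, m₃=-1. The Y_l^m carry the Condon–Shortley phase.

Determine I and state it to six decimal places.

m-sum 0 ✓  L=8 even ✓  2≤4≤4 ✓
Π(2lᵢ+1) = 7×3×9 = 189
triangle coeff Δ(3,1,4) = 1/252
Σ_t [0,0]: t=0:+1/36 = 1/36
(3j)²=4/63 [(3 1 4; 0 0 0)], sign=+1
Σ_t [0,0]: t=0:+1/48 = 1/48
(3j)²=5/84 [(3 1 4; 1 0 -1)], sign=-1
⇒ 4πI² = 5/7
I = (-1)√(5/7/(4π)) = -0.23841361

-0.238414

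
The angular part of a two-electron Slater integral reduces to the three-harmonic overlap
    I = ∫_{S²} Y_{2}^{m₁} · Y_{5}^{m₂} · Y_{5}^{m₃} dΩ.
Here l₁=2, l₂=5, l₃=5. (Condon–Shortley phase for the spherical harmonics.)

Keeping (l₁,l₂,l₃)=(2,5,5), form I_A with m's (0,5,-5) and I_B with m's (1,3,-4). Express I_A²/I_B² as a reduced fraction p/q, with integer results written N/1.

l's match ⇒ only the (l;m) 3-j factors differ between A and B.
A: triangle coeff Δ(2,5,5) = 1/38610; Σ_t [2,2]: t=2:+1/161280 = 1/161280; (3j)²=15/286 [(2 5 5; 0 5 -5)], sign=+1
B: triangle coeff Δ(2,5,5) = 1/38610; Σ_t [0,1]: t=0:+1/80640 t=1:−1/10080 = -1/11520; (3j)²=49/1430 [(2 5 5; 1 3 -4)], sign=+1
I_A²/I_B² = (15/286)/(49/1430) = 75/49

75/49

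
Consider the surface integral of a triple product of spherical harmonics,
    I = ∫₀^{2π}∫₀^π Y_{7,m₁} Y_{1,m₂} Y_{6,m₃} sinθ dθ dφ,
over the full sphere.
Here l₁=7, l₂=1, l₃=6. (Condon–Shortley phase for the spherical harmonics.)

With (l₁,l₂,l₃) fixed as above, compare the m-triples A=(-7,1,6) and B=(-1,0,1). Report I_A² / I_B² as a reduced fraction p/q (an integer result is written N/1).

l's match ⇒ only the (l;m) 3-j factors differ between A and B.
A: triangle coeff Δ(7,1,6) = 1/1365; Σ_t [2,2]: t=2:+1/958003200 = 1/958003200; (3j)²=1/15 [(7 1 6; -7 1 6)], sign=+1
B: triangle coeff Δ(7,1,6) = 1/1365; Σ_t [1,1]: t=1:−1/604800 = -1/604800; (3j)²=16/455 [(7 1 6; -1 0 1)], sign=+1
I_A²/I_B² = (1/15)/(16/455) = 91/48

91/48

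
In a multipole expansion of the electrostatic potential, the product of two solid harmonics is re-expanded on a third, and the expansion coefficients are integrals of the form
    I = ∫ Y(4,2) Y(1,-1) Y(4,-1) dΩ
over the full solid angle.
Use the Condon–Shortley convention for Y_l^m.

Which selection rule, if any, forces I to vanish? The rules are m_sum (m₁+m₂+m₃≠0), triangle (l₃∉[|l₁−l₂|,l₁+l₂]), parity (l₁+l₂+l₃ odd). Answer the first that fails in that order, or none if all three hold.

Σmᵢ = 0  ✓
l₃∈[|l₁−l₂|,l₁+l₂]=[3,5], have l₃=4  ✓
Σlᵢ = 9 ⇒ odd  ✗

parity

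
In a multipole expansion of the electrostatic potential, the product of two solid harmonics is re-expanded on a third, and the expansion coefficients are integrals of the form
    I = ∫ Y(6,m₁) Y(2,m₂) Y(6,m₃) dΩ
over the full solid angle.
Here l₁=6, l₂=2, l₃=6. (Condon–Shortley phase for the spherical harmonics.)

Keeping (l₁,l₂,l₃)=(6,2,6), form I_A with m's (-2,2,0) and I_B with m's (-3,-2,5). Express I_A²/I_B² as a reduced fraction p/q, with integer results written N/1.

l's match ⇒ only the (l;m) 3-j factors differ between A and B.
A: triangle coeff Δ(6,2,6) = 1/90090; Σ_t [2,2]: t=2:+1/69120 = 1/69120; (3j)²=4/143 [(6 2 6; -2 2 0)], sign=+1
B: triangle coeff Δ(6,2,6) = 1/90090; Σ_t [0,0]: t=0:+1/1451520 = 1/1451520; (3j)²=1/91 [(6 2 6; -3 -2 5)], sign=-1
I_A²/I_B² = (4/143)/(1/91) = 28/11

28/11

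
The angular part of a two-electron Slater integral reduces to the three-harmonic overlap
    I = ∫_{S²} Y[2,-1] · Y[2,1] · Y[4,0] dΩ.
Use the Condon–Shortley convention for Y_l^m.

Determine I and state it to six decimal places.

0.161197

m-sum 0 ✓  L=8 even ✓  0≤4≤4 ✓
Π(2lᵢ+1) = 5×5×9 = 225
triangle coeff Δ(2,2,4) = 1/630
Σ_t [0,0]: t=0:+1/16 = 1/16
(3j)²=2/35 [(2 2 4; 0 0 0)], sign=+1
Σ_t [0,0]: t=0:+1/36 = 1/36
(3j)²=8/315 [(2 2 4; -1 1 0)], sign=+1
⇒ 4πI² = 16/49
I = (+1)√(16/49/(4π)) = 0.16119702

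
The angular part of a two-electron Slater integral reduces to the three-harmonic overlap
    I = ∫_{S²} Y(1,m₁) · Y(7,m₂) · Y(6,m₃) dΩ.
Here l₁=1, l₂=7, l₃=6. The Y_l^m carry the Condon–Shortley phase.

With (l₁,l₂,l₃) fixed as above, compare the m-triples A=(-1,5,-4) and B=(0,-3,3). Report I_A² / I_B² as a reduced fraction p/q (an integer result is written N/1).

Same 1,7,6: normalisation and zero-m 3j drop out of the ratio.
A: Δ: 2! 0! 12! / 15! → 1/1365; sum: t=2:+1/14515200 = 1/14515200; 3j²(1 7 6; -1 5 -4) = Δ·Π!·Σ² = 22/455  (sign +1)
B: Δ: 2! 0! 12! / 15! → 1/1365; sum: t=1:−1/2177280 = -1/2177280; 3j²(1 7 6; 0 -3 3) = Δ·Π!·Σ² = 8/273  (sign +1)
I_A²/I_B² = (22/455)/(8/273) = 33/20

33/20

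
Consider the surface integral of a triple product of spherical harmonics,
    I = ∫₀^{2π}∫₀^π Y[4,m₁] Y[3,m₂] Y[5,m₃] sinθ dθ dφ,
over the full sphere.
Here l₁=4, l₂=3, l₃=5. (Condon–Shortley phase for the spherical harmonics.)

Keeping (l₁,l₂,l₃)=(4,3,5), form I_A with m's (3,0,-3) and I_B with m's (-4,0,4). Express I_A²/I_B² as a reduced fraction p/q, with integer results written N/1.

l's match ⇒ only the (l;m) 3-j factors differ between A and B.
A: triangle coeff Δ(4,3,5) = 1/180180; Σ_t [0,1]: t=0:+1/1440 t=1:−1/2880 = 1/2880; (3j)²=7/715 [(4 3 5; 3 0 -3)], sign=+1
B: triangle coeff Δ(4,3,5) = 1/180180; Σ_t [2,2]: t=2:+1/8640 = 1/8640; (3j)²=28/715 [(4 3 5; -4 0 4)], sign=-1
I_A²/I_B² = (7/715)/(28/715) = 1/4

1/4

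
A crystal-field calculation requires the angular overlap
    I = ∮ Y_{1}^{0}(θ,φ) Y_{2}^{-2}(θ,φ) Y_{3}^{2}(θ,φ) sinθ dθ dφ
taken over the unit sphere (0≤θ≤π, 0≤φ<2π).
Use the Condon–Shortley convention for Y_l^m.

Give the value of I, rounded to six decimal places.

0.184674

m-sum 0 ✓  L=6 even ✓  1≤3≤3 ✓
Π(2lᵢ+1) = 3×5×7 = 105
triangle coeff Δ(1,2,3) = 1/105
Σ_t [0,0]: t=0:+1/4 = 1/4
(3j)²=3/35 [(1 2 3; 0 0 0)], sign=-1
Σ_t [0,0]: t=0:+1/24 = 1/24
(3j)²=1/21 [(1 2 3; 0 -2 2)], sign=-1
⇒ 4πI² = 3/7
I = (+1)√(3/7/(4π)) = 0.18467439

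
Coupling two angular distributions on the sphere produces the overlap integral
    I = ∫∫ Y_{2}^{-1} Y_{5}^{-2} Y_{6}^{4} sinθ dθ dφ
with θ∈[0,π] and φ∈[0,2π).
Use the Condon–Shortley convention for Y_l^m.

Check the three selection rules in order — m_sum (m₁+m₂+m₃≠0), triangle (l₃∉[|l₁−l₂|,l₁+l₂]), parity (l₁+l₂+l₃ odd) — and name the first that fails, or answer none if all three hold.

m_sum

m₁+m₂+m₃ = -1 − 2 + 4 = 1  ✗
triangle: |2−5|=3 ≤ l₃=6 ≤ 2+5=7
parity: l₁+l₂+l₃ = 13 is odd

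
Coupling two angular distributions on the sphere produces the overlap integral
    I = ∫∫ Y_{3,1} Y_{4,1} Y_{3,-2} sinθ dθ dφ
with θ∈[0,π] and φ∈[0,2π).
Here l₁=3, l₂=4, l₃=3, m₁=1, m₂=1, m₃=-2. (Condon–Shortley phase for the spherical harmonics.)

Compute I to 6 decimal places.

0.145070

Rules hold: Σm=0, L=10 even, 1≤3≤7.
N = 7·9·7 = 441
Δ = 4!·2!·4!/11! = 1/34650
Racah Σ t=1..3: t=1:−1/72 t=2:+1/16 t=3:−1/72 = 5/144
⇒ 3j(3 4 3; 0 0 0)² = 2/77, sgn -1
Racah Σ t=1..2: t=1:−1/144 t=2:+1/48 = 1/72
⇒ 3j(3 4 3; 1 1 -2)² = 16/693, sgn -1
4πI² = N·(3j₀)²·(3jₘ)² = 32/121
I = +1·√(0.264463/4π) = 0.14506992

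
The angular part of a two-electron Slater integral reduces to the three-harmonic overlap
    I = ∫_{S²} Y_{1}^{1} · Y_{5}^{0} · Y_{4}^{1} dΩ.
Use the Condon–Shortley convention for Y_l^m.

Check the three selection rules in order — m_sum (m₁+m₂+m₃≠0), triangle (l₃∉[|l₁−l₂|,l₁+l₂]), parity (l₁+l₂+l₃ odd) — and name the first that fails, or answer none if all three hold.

m_sum

Σmᵢ = 2  ✗
l₃∈[|l₁−l₂|,l₁+l₂]=[4,6], have l₃=4
Σlᵢ = 10 ⇒ even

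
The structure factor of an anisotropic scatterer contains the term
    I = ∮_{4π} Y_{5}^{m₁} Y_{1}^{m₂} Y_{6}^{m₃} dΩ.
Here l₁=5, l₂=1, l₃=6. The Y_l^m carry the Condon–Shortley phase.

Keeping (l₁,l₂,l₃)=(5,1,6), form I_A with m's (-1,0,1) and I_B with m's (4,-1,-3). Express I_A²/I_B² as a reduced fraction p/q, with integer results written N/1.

Same 5,1,6: normalisation and zero-m 3j drop out of the ratio.
A: Δ: 0! 10! 2! / 13! → 1/858; sum: t=0:+1/17280 = 1/17280; 3j²(5 1 6; -1 0 1) = Δ·Π!·Σ² = 35/858  (sign -1)
B: Δ: 0! 10! 2! / 13! → 1/858; sum: t=0:+1/725760 = 1/725760; 3j²(5 1 6; 4 -1 -3) = Δ·Π!·Σ² = 1/286  (sign -1)
I_A²/I_B² = (35/858)/(1/286) = 35/3

35/3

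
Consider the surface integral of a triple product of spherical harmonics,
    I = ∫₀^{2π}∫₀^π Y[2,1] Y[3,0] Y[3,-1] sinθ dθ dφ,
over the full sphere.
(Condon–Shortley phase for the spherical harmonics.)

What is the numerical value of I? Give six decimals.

-0.059471

Rules hold: Σm=0, L=8 even, 1≤3≤5.
N = 5·7·7 = 245
Δ = 2!·2!·4!/9! = 1/3780
Racah Σ t=0..2: t=0:+1/24 t=1:−1/4 t=2:+1/24 = -1/6
⇒ 3j(2 3 3; 0 0 0)² = 4/105, sgn +1
Racah Σ t=0..1: t=0:+1/12 t=1:−1/8 = -1/24
⇒ 3j(2 3 3; 1 0 -1)² = 1/210, sgn -1
4πI² = N·(3j₀)²·(3jₘ)² = 2/45
I = -1·√(0.0444444/4π) = -0.05947080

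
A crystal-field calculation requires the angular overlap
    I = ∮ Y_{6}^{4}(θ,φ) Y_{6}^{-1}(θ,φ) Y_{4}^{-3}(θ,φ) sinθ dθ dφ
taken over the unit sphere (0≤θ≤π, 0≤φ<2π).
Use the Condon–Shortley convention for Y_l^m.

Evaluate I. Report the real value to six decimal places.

-0.154578

Rules hold: Σm=0, L=16 even, 0≤4≤12.
N = 13·13·9 = 1521
Δ = 8!·4!·4!/17! = 1/15315300
Racah Σ t=2..6: t=2:+1/829440 t=3:−1/25920 t=4:+1/9216 t=5:−1/25920 t=6:+1/829440 = 7/207360
⇒ 3j(6 6 4; 0 0 0)² = 28/2431, sgn +1
Racah Σ t=1..2: t=1:−1/725760 t=2:+1/207360 = 1/290304
⇒ 3j(6 6 4; 4 -1 -3)² = 125/7293, sgn -1
4πI² = N·(3j₀)²·(3jₘ)² = 10500/34969
I = -1·√(0.300266/4π) = -0.15457815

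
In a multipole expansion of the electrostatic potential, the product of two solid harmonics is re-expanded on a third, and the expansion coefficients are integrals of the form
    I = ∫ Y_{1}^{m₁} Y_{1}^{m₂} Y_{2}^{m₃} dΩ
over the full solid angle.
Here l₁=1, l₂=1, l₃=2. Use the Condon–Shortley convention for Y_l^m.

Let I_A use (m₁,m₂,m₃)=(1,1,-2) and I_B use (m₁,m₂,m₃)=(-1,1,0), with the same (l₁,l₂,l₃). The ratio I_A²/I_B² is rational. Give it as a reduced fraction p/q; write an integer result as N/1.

Shared (l₁,l₂,l₃)=(1,1,2): N and (l;000)² cancel in I_A²/I_B².
A: Δ = 0!·2!·2!/5! = 1/30; Racah Σ t=0..0: t=0:+1/4 = 1/4; ⇒ 3j(1 1 2; 1 1 -2)² = 1/5, sgn +1
B: Δ = 0!·2!·2!/5! = 1/30; Racah Σ t=0..0: t=0:+1/4 = 1/4; ⇒ 3j(1 1 2; -1 1 0)² = 1/30, sgn +1
I_A²/I_B² = (1/5)/(1/30) = 6/1

6/1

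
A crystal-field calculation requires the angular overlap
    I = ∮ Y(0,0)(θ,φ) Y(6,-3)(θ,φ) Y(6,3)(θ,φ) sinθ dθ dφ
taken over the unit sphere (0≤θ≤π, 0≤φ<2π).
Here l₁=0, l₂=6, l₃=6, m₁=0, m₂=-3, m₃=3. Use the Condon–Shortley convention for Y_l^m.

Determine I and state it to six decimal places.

-0.282095

Rules hold: Σm=0, L=12 even, 6≤6≤6.
N = 1·13·13 = 169
Δ = 0!·0!·12!/13! = 1/13
Racah Σ t=0..0: t=0:+1/518400 = 1/518400
⇒ 3j(0 6 6; 0 0 0)² = 1/13, sgn +1
Racah Σ t=0..0: t=0:+1/2177280 = 1/2177280
⇒ 3j(0 6 6; 0 -3 3)² = 1/13, sgn -1
4πI² = N·(3j₀)²·(3jₘ)² = 1/1
I = -1·√(1/4π) = -0.28209479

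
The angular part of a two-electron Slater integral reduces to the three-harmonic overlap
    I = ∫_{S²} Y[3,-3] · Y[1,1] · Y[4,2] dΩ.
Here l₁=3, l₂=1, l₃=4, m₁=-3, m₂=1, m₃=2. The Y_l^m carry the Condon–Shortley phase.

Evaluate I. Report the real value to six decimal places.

0.061558

Rules hold: Σm=0, L=8 even, 2≤4≤4.
N = 7·3·9 = 189
Δ = 0!·6!·2!/9! = 1/252
Racah Σ t=0..0: t=0:+1/36 = 1/36
⇒ 3j(3 1 4; 0 0 0)² = 4/63, sgn +1
Racah Σ t=0..0: t=0:+1/1440 = 1/1440
⇒ 3j(3 1 4; -3 1 2)² = 1/252, sgn +1
4πI² = N·(3j₀)²·(3jₘ)² = 1/21
I = +1·√(0.047619/4π) = 0.06155813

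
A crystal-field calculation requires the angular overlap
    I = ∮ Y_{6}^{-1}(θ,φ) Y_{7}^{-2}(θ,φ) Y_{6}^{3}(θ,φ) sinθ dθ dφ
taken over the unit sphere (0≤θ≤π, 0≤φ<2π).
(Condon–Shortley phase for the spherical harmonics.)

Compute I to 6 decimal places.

0.000000

Σlᵢ=19 odd — θ-integrand is odd under cosθ→−cosθ; I=0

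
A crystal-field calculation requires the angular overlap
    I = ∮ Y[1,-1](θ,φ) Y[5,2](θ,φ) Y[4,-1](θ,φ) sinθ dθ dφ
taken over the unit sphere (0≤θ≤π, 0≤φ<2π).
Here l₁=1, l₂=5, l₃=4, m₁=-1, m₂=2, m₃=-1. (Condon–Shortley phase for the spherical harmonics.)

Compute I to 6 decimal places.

0.225034

Checks pass: Σm=0; 10 even; l₃=4∈[4,6].
(2·1+1)(2·5+1)(2·4+1) = 297
Δ: 2! 0! 8! / 11! → 1/495
sum: t=1:−1/576 = -1/576
3j²(1 5 4; 0 0 0) = Δ·Π!·Σ² = 5/99  (sign -1)
sum: t=2:+1/1440 = 1/1440
3j²(1 5 4; -1 2 -1) = Δ·Π!·Σ² = 7/165  (sign -1)
combine: 4πI² = 297·5/99·7/165 = 7/11
take √, sign +1: I = 0.22503380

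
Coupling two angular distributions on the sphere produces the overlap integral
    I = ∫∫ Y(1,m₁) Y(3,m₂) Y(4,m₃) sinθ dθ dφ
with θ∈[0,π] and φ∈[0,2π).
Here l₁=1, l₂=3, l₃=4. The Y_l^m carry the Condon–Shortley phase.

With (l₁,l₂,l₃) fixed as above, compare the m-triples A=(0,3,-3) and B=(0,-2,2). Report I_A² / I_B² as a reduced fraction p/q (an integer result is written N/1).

l's match ⇒ only the (l;m) 3-j factors differ between A and B.
A: triangle coeff Δ(1,3,4) = 1/252; Σ_t [0,0]: t=0:+1/720 = 1/720; (3j)²=1/36 [(1 3 4; 0 3 -3)], sign=-1
B: triangle coeff Δ(1,3,4) = 1/252; Σ_t [0,0]: t=0:+1/120 = 1/120; (3j)²=1/21 [(1 3 4; 0 -2 2)], sign=+1
I_A²/I_B² = (1/36)/(1/21) = 7/12

7/12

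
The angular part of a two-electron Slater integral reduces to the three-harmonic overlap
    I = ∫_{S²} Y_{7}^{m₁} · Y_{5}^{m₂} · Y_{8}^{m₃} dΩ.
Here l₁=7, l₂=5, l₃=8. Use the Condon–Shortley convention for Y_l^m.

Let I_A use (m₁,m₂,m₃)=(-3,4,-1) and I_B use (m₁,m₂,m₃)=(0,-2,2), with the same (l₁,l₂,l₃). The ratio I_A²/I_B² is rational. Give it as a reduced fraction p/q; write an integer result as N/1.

7605/1681

Same 7,5,8: normalisation and zero-m 3j drop out of the ratio.
A: Δ: 4! 10! 6! / 21! → 1/814773960; sum: t=3:−1/130636800 t=4:+1/49766400 = 13/1045094400; 3j²(7 5 8; -3 4 -1) = Δ·Π!·Σ² = 39/3553  (sign -1)
B: Δ: 4! 10! 6! / 21! → 1/814773960; sum: t=0:+1/26127360 t=1:−1/4976640 t=2:+1/6912000 t=3:−1/74649600 = -41/1306368000; 3j²(7 5 8; 0 -2 2) = Δ·Π!·Σ² = 1681/692835  (sign -1)
I_A²/I_B² = (39/3553)/(1681/692835) = 7605/1681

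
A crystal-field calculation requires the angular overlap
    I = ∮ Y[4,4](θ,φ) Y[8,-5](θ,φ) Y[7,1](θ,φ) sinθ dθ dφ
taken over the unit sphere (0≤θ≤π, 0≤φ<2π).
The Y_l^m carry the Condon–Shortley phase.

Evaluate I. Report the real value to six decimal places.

Σlᵢ=19 odd — θ-integrand is odd under cosθ→−cosθ; I=0

0.000000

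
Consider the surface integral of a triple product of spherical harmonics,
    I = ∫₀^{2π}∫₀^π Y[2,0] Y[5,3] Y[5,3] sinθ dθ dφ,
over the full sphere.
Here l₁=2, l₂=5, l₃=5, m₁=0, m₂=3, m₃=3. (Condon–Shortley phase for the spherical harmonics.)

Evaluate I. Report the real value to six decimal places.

Σmᵢ = 6 ≠ 0, so the φ-integral vanishes; I = 0

0.000000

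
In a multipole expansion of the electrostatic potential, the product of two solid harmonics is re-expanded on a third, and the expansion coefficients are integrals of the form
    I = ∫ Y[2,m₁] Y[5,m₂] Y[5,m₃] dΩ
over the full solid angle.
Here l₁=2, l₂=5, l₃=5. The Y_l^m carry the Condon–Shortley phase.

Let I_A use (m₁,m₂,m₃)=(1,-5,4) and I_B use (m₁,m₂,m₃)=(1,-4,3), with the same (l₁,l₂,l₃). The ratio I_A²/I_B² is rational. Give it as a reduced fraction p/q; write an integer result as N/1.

45/49

l's match ⇒ only the (l;m) 3-j factors differ between A and B.
A: triangle coeff Δ(2,5,5) = 1/38610; Σ_t [0,0]: t=0:+1/80640 = 1/80640; (3j)²=9/286 [(2 5 5; 1 -5 4)], sign=-1
B: triangle coeff Δ(2,5,5) = 1/38610; Σ_t [0,1]: t=0:+1/10080 t=1:−1/80640 = 1/11520; (3j)²=49/1430 [(2 5 5; 1 -4 3)], sign=+1
I_A²/I_B² = (9/286)/(49/1430) = 45/49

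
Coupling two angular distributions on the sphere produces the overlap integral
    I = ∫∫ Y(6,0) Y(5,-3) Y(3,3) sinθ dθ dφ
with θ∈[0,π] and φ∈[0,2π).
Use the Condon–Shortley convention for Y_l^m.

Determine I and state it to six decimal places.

Rules hold: Σm=0, L=14 even, 1≤3≤11.
N = 13·11·7 = 1001
Δ = 8!·4!·2!/15! = 1/675675
Racah Σ t=3..5: t=3:−1/8640 t=4:+1/2304 t=5:−1/8640 = 7/34560
⇒ 3j(6 5 3; 0 0 0)² = 7/429, sgn -1
Racah Σ t=2..2: t=2:+1/69120 = 1/69120
⇒ 3j(6 5 3; 0 -3 3)² = 4/429, sgn +1
4πI² = N·(3j₀)²·(3jₘ)² = 196/1287
I = -1·√(0.152292/4π) = -0.11008644

-0.110086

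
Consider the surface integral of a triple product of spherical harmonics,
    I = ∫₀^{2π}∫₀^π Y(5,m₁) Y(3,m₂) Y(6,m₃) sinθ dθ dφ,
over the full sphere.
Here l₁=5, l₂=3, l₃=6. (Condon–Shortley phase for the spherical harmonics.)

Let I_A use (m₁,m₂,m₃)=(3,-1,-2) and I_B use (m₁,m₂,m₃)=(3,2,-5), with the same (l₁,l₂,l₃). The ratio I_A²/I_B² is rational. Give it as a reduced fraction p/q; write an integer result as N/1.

Shared (l₁,l₂,l₃)=(5,3,6): N and (l;000)² cancel in I_A²/I_B².
A: Δ = 2!·8!·4!/15! = 1/675675; Racah Σ t=0..2: t=0:+1/11520 t=1:−1/30240 t=2:+1/1935360 = 1/18432; ⇒ 3j(5 3 6; 3 -1 -2)² = 7/429, sgn +1
B: Δ = 2!·8!·4!/15! = 1/675675; Racah Σ t=1..2: t=1:−1/120960 t=2:+1/483840 = -1/161280; ⇒ 3j(5 3 6; 3 2 -5)² = 2/91, sgn +1
I_A²/I_B² = (7/429)/(2/91) = 49/66

49/66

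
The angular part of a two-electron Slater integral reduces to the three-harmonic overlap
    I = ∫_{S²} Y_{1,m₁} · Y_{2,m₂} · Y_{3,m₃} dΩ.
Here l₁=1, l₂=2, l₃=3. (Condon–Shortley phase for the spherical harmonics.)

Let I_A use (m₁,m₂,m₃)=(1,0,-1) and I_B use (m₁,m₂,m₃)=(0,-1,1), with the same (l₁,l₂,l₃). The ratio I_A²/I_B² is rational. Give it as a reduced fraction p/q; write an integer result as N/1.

l's match ⇒ only the (l;m) 3-j factors differ between A and B.
A: triangle coeff Δ(1,2,3) = 1/105; Σ_t [0,0]: t=0:+1/8 = 1/8; (3j)²=2/35 [(1 2 3; 1 0 -1)], sign=+1
B: triangle coeff Δ(1,2,3) = 1/105; Σ_t [0,0]: t=0:+1/6 = 1/6; (3j)²=8/105 [(1 2 3; 0 -1 1)], sign=+1
I_A²/I_B² = (2/35)/(8/105) = 3/4

3/4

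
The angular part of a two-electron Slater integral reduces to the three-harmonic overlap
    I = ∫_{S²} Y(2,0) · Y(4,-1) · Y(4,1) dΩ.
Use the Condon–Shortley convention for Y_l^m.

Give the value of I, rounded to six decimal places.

-0.139264

Rules hold: Σm=0, L=10 even, 2≤4≤6.
N = 5·9·9 = 405
Δ = 2!·2!·6!/11! = 1/13860
Racah Σ t=0..2: t=0:+1/192 t=1:−1/36 t=2:+1/192 = -5/288
⇒ 3j(2 4 4; 0 0 0)² = 20/693, sgn -1
Racah Σ t=0..2: t=0:+1/144 t=1:−1/48 t=2:+1/480 = -17/1440
⇒ 3j(2 4 4; 0 -1 1)² = 289/13860, sgn +1
4πI² = N·(3j₀)²·(3jₘ)² = 1445/5929
I = -1·√(0.243717/4π) = -0.13926381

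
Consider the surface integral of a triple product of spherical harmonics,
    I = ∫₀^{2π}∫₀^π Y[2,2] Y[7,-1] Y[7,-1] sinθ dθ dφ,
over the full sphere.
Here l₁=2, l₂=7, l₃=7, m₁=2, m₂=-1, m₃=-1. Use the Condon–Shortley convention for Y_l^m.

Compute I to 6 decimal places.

0.195759

m-sum 0 ✓  L=16 even ✓  5≤7≤9 ✓
Π(2lᵢ+1) = 5×15×15 = 1125
triangle coeff Δ(2,7,7) = 1/185640
Σ_t [0,2]: t=0:+1/2419200 t=1:−1/518400 t=2:+1/2419200 = -1/907200
(3j)²=56/3315 [(2 7 7; 0 0 0)], sign=+1
Σ_t [0,0]: t=0:+1/2073600 = 1/2073600
(3j)²=28/1105 [(2 7 7; 2 -1 -1)], sign=+1
⇒ 4πI² = 23520/48841
I = (+1)√(23520/48841/(4π)) = 0.19575887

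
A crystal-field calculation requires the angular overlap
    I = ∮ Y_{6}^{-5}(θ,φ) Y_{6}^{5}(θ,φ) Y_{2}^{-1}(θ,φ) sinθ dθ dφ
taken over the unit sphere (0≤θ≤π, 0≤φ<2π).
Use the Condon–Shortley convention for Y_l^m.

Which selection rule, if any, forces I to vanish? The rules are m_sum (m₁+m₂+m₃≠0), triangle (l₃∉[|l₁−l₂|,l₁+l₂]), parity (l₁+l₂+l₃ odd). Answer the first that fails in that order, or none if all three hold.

m_sum

m₁+m₂+m₃ = -5 + 5 − 1 = -1  ✗
triangle: |6−6|=0 ≤ l₃=2 ≤ 6+6=12
parity: l₁+l₂+l₃ = 14 is even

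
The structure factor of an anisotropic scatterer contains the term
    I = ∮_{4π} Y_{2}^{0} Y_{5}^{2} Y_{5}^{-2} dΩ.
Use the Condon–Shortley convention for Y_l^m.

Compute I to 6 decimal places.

0.097044

Checks pass: Σm=0; 12 even; l₃=5∈[3,7].
(2·2+1)(2·5+1)(2·5+1) = 605
Δ: 2! 2! 8! / 13! → 1/38610
sum: t=0:+1/2880 t=1:−1/576 t=2:+1/2880 = -1/960
3j²(2 5 5; 0 0 0) = Δ·Π!·Σ² = 10/429  (sign +1)
sum: t=0:+1/20160 t=1:−1/1440 t=2:+1/2880 = -1/3360
3j²(2 5 5; 0 2 -2) = Δ·Π!·Σ² = 6/715  (sign +1)
combine: 4πI² = 605·10/429·6/715 = 20/169
take √, sign +1: I = 0.09704356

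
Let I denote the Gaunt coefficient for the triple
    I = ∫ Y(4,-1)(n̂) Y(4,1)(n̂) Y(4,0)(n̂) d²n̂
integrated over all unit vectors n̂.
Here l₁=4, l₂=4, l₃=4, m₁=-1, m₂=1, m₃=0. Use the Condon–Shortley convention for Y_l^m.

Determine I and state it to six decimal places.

-0.068481

m-sum 0 ✓  L=12 even ✓  0≤4≤8 ✓
Π(2lᵢ+1) = 9×9×9 = 729
triangle coeff Δ(4,4,4) = 1/450450
Σ_t [0,4]: t=0:+1/13824 t=1:−1/216 t=2:+1/64 t=3:−1/216 t=4:+1/13824 = 5/768
(3j)²=18/1001 [(4 4 4; 0 0 0)], sign=+1
Σ_t [1,4]: t=1:−1/3456 t=2:+1/144 t=3:−1/96 t=4:+1/864 = -1/384
(3j)²=9/2002 [(4 4 4; -1 1 0)], sign=-1
⇒ 4πI² = 59049/1002001
I = (-1)√(59049/1002001/(4π)) = -0.06848055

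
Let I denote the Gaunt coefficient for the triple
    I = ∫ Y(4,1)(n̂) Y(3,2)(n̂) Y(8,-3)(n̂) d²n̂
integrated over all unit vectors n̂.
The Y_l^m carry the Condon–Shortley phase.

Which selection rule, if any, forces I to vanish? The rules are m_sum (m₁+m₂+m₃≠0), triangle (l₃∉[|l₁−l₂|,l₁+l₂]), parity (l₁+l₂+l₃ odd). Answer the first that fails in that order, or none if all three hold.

m₁+m₂+m₃ = 1 + 2 − 3 = 0  ✓
triangle: |4−3|=1 ≤ l₃=8 ≤ 4+3=7  ✗
parity: l₁+l₂+l₃ = 15 is odd

triangle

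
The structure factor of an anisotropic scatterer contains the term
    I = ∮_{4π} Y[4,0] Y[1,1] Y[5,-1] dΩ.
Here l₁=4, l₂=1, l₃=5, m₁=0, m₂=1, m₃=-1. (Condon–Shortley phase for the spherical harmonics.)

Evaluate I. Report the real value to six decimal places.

-0.190188

Rules hold: Σm=0, L=10 even, 3≤5≤5.
N = 9·3·11 = 297
Δ = 0!·8!·2!/11! = 1/495
Racah Σ t=0..0: t=0:+1/576 = 1/576
⇒ 3j(4 1 5; 0 0 0)² = 5/99, sgn -1
Racah Σ t=0..0: t=0:+1/1152 = 1/1152
⇒ 3j(4 1 5; 0 1 -1)² = 1/33, sgn +1
4πI² = N·(3j₀)²·(3jₘ)² = 5/11
I = -1·√(0.454545/4π) = -0.19018827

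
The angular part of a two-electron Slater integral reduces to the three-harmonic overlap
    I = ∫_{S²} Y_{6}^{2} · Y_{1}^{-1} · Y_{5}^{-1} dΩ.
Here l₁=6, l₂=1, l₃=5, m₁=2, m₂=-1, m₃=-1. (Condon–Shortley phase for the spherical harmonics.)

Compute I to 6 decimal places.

0.216205

Rules hold: Σm=0, L=12 even, 5≤5≤7.
N = 13·3·11 = 429
Δ = 2!·10!·0!/13! = 1/858
Racah Σ t=1..1: t=1:−1/14400 = -1/14400
⇒ 3j(6 1 5; 0 0 0)² = 6/143, sgn +1
Racah Σ t=0..0: t=0:+1/34560 = 1/34560
⇒ 3j(6 1 5; 2 -1 -1)² = 14/429, sgn +1
4πI² = N·(3j₀)²·(3jₘ)² = 84/143
I = +1·√(0.587413/4π) = 0.21620548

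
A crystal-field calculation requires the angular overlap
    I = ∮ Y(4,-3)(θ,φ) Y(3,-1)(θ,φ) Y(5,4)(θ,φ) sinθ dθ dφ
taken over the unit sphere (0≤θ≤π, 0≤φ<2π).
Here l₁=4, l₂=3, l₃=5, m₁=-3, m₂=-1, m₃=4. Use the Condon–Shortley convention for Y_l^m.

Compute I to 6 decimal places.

0.042401

Checks pass: Σm=0; 12 even; l₃=5∈[1,7].
(2·4+1)(2·3+1)(2·5+1) = 693
Δ: 2! 6! 4! / 13! → 1/180180
sum: t=0:+1/576 t=1:−1/144 t=2:+1/576 = -1/288
3j²(4 3 5; 0 0 0) = Δ·Π!·Σ² = 20/1001  (sign +1)
sum: t=1:−1/4320 t=2:+1/5760 = -1/17280
3j²(4 3 5; -3 -1 4) = Δ·Π!·Σ² = 7/4290  (sign +1)
combine: 4πI² = 693·20/1001·7/4290 = 42/1859
take √, sign +1: I = 0.04240138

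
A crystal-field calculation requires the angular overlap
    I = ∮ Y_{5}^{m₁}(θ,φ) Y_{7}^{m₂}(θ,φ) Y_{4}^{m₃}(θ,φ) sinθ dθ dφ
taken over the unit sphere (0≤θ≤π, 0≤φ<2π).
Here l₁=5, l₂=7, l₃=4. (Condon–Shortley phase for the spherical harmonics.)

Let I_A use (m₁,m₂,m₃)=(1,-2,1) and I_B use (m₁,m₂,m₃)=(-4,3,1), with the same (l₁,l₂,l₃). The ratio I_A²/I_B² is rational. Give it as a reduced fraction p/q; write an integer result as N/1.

Shared (l₁,l₂,l₃)=(5,7,4): N and (l;000)² cancel in I_A²/I_B².
A: Δ = 8!·2!·6!/17! = 1/6126120; Racah Σ t=2..4: t=2:+1/103680 t=3:−1/34560 t=4:+1/138240 = -1/82944; ⇒ 3j(5 7 4; 1 -2 1)² = 125/9724, sgn +1
B: Δ = 8!·2!·6!/17! = 1/6126120; Racah Σ t=7..8: t=7:−1/362880 t=8:+1/1935360 = -13/5806080; ⇒ 3j(5 7 4; -4 3 1)² = 195/10472, sgn +1
I_A²/I_B² = (125/9724)/(195/10472) = 350/507

350/507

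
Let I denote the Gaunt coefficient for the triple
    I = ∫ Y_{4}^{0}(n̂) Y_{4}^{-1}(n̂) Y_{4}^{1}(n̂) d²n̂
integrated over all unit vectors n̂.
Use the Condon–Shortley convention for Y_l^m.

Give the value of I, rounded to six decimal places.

-0.068481

m-sum 0 ✓  L=12 even ✓  0≤4≤8 ✓
Π(2lᵢ+1) = 9×9×9 = 729
triangle coeff Δ(4,4,4) = 1/450450
Σ_t [0,4]: t=0:+1/13824 t=1:−1/216 t=2:+1/64 t=3:−1/216 t=4:+1/13824 = 5/768
(3j)²=18/1001 [(4 4 4; 0 0 0)], sign=+1
Σ_t [0,3]: t=0:+1/3456 t=1:−1/144 t=2:+1/96 t=3:−1/864 = 1/384
(3j)²=9/2002 [(4 4 4; 0 -1 1)], sign=-1
⇒ 4πI² = 59049/1002001
I = (-1)√(59049/1002001/(4π)) = -0.06848055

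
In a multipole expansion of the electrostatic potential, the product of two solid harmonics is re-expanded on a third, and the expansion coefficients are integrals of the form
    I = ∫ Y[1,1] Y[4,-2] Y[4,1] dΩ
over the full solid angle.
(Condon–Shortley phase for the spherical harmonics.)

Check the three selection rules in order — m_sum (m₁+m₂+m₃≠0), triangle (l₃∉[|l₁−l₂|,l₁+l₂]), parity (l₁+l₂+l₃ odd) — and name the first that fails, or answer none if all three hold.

m₁+m₂+m₃ = 1 − 2 + 1 = 0  ✓
triangle: |1−4|=3 ≤ l₃=4 ≤ 1+4=5  ✓
parity: l₁+l₂+l₃ = 9 is odd  ✗

parity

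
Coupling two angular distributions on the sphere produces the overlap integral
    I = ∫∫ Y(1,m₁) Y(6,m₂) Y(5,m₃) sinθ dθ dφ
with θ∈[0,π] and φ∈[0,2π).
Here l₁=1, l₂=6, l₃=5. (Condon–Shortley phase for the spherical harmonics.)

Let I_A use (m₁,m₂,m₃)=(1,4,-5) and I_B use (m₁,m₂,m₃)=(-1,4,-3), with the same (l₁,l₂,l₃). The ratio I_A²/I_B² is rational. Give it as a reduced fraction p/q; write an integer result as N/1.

1/45

l's match ⇒ only the (l;m) 3-j factors differ between A and B.
A: triangle coeff Δ(1,6,5) = 1/858; Σ_t [0,0]: t=0:+1/7257600 = 1/7257600; (3j)²=1/858 [(1 6 5; 1 4 -5)], sign=+1
B: triangle coeff Δ(1,6,5) = 1/858; Σ_t [2,2]: t=2:+1/161280 = 1/161280; (3j)²=15/286 [(1 6 5; -1 4 -3)], sign=+1
I_A²/I_B² = (1/858)/(15/286) = 1/45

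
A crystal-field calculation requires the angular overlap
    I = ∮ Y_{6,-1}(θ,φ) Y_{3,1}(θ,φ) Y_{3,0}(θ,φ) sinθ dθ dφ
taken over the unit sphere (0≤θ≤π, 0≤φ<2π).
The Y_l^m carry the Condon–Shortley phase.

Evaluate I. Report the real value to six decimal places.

-0.221775

Checks pass: Σm=0; 12 even; l₃=3∈[3,9].
(2·6+1)(2·3+1)(2·3+1) = 637
Δ: 6! 6! 0! / 13! → 1/12012
sum: t=3:−1/1296 = -1/1296
3j²(6 3 3; 0 0 0) = Δ·Π!·Σ² = 100/3003  (sign +1)
sum: t=4:+1/1728 = 1/1728
3j²(6 3 3; -1 1 0) = Δ·Π!·Σ² = 25/858  (sign -1)
combine: 4πI² = 637·100/3003·25/858 = 8750/14157
take √, sign -1: I = -0.22177545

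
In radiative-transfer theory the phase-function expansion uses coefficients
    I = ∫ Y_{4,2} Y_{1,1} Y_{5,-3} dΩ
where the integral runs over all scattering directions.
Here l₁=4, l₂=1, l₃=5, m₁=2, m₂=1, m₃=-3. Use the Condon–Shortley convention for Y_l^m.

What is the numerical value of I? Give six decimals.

m-sum 0 ✓  L=10 even ✓  3≤5≤5 ✓
Π(2lᵢ+1) = 9×3×11 = 297
triangle coeff Δ(4,1,5) = 1/495
Σ_t [0,0]: t=0:+1/576 = 1/576
(3j)²=5/99 [(4 1 5; 0 0 0)], sign=-1
Σ_t [0,0]: t=0:+1/2880 = 1/2880
(3j)²=28/495 [(4 1 5; 2 1 -3)], sign=+1
⇒ 4πI² = 28/33
I = (-1)√(28/33/(4π)) = -0.25984664

-0.259847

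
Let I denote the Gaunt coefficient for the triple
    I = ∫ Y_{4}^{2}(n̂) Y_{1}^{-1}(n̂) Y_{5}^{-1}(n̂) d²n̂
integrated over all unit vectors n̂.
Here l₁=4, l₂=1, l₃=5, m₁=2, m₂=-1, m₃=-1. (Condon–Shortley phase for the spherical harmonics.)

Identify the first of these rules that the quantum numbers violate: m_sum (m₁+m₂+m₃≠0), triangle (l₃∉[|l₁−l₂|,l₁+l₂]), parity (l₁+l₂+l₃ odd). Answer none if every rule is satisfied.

m₁+m₂+m₃ = 2 − 1 − 1 = 0  ✓
triangle: |4−1|=3 ≤ l₃=5 ≤ 4+1=5  ✓
parity: l₁+l₂+l₃ = 10 is even  ✓

none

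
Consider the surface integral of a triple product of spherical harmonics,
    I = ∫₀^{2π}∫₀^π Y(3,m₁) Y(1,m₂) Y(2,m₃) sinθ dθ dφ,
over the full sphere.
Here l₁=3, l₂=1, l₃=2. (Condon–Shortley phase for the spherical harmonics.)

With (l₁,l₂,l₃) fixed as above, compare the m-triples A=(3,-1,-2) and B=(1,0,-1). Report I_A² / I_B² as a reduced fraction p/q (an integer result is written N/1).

15/8

Shared (l₁,l₂,l₃)=(3,1,2): N and (l;000)² cancel in I_A²/I_B².
A: Δ = 2!·4!·0!/7! = 1/105; Racah Σ t=0..0: t=0:+1/48 = 1/48; ⇒ 3j(3 1 2; 3 -1 -2)² = 1/7, sgn +1
B: Δ = 2!·4!·0!/7! = 1/105; Racah Σ t=1..1: t=1:−1/6 = -1/6; ⇒ 3j(3 1 2; 1 0 -1)² = 8/105, sgn +1
I_A²/I_B² = (1/7)/(8/105) = 15/8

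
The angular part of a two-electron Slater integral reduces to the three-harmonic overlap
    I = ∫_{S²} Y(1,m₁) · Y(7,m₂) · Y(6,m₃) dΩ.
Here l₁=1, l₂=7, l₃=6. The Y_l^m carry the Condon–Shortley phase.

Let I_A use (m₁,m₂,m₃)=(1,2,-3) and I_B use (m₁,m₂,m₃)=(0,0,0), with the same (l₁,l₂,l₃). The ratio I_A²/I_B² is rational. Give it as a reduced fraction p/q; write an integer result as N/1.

l's match ⇒ only the (l;m) 3-j factors differ between A and B.
A: triangle coeff Δ(1,7,6) = 1/1365; Σ_t [0,0]: t=0:+1/4354560 = 1/4354560; (3j)²=2/273 [(1 7 6; 1 2 -3)], sign=-1
B: triangle coeff Δ(1,7,6) = 1/1365; Σ_t [1,1]: t=1:−1/518400 = -1/518400; (3j)²=7/195 [(1 7 6; 0 0 0)], sign=-1
I_A²/I_B² = (2/273)/(7/195) = 10/49

10/49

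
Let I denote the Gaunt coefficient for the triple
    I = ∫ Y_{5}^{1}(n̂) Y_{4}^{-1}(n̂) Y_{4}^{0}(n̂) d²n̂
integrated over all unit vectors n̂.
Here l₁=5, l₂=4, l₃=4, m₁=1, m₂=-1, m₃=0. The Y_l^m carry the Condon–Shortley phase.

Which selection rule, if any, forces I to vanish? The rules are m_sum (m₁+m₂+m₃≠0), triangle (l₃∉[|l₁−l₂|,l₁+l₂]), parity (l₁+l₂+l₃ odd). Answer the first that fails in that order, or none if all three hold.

parity

m₁+m₂+m₃ = 1 − 1 + 0 = 0  ✓
triangle: |5−4|=1 ≤ l₃=4 ≤ 5+4=9  ✓
parity: l₁+l₂+l₃ = 13 is odd  ✗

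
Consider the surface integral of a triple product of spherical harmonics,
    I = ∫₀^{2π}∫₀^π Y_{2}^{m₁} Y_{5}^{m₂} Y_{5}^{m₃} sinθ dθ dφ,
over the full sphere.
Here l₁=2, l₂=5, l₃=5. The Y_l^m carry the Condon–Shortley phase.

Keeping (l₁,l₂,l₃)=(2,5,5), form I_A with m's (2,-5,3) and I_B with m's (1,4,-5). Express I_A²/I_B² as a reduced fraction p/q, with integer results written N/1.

2/9

Same 2,5,5: normalisation and zero-m 3j drop out of the ratio.
A: Δ: 2! 2! 8! / 13! → 1/38610; sum: t=0:+1/161280 = 1/161280; 3j²(2 5 5; 2 -5 3) = Δ·Π!·Σ² = 1/143  (sign +1)
B: Δ: 2! 2! 8! / 13! → 1/38610; sum: t=1:−1/80640 = -1/80640; 3j²(2 5 5; 1 4 -5) = Δ·Π!·Σ² = 9/286  (sign -1)
I_A²/I_B² = (1/143)/(9/286) = 2/9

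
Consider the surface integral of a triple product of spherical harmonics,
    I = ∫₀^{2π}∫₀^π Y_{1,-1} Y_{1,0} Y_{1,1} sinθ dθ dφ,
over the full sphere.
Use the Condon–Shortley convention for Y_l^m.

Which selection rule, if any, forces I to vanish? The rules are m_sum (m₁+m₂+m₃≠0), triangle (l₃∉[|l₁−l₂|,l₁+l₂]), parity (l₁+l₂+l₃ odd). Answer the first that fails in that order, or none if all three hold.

parity

azimuthal sum: -1 + 0 + 1 = 0  ✓
0 ≤ 1 ≤ 2 (triangle on l)  ✓
L = 1 + 1 + 1 = 3 (odd)  ✗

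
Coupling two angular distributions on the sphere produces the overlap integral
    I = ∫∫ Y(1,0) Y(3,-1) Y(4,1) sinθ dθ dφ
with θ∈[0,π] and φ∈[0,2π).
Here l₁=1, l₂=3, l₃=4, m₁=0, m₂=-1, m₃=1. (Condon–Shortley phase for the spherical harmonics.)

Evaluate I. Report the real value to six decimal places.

-0.238414

Checks pass: Σm=0; 8 even; l₃=4∈[2,4].
(2·1+1)(2·3+1)(2·4+1) = 189
Δ: 0! 2! 6! / 9! → 1/252
sum: t=0:+1/36 = 1/36
3j²(1 3 4; 0 0 0) = Δ·Π!·Σ² = 4/63  (sign +1)
sum: t=0:+1/48 = 1/48
3j²(1 3 4; 0 -1 1) = Δ·Π!·Σ² = 5/84  (sign -1)
combine: 4πI² = 189·4/63·5/84 = 5/7
take √, sign -1: I = -0.23841361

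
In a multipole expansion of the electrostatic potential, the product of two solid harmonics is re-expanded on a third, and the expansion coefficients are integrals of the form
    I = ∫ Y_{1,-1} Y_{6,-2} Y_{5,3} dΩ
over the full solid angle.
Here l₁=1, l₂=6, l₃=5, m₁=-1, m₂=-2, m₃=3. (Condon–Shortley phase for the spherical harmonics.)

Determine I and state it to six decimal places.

Rules hold: Σm=0, L=12 even, 5≤5≤7.
N = 3·13·11 = 429
Δ = 2!·0!·10!/13! = 1/858
Racah Σ t=1..1: t=1:−1/14400 = -1/14400
⇒ 3j(1 6 5; 0 0 0)² = 6/143, sgn +1
Racah Σ t=2..2: t=2:+1/161280 = 1/161280
⇒ 3j(1 6 5; -1 -2 3)² = 1/143, sgn +1
4πI² = N·(3j₀)²·(3jₘ)² = 18/143
I = +1·√(0.125874/4π) = 0.10008369

0.100084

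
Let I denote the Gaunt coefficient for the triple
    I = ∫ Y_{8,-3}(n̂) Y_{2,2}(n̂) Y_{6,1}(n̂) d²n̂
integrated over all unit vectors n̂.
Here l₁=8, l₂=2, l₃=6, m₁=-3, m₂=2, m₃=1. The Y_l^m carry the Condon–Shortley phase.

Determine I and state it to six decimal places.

Checks pass: Σm=0; 16 even; l₃=6∈[6,10].
(2·8+1)(2·2+1)(2·6+1) = 1105
Δ: 4! 12! 0! / 17! → 1/30940
sum: t=2:+1/2073600 = 1/2073600
3j²(8 2 6; 0 0 0) = Δ·Π!·Σ² = 28/1105  (sign +1)
sum: t=4:+1/14515200 = 1/14515200
3j²(8 2 6; -3 2 1) = Δ·Π!·Σ² = 33/3094  (sign -1)
combine: 4πI² = 1105·28/1105·33/3094 = 66/221
take √, sign -1: I = -0.15415972

-0.154160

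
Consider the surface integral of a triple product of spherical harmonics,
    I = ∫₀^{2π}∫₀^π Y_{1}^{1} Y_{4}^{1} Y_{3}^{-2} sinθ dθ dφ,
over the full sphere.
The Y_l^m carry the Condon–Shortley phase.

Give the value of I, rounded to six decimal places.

-0.106622

m-sum 0 ✓  L=8 even ✓  3≤3≤5 ✓
Π(2lᵢ+1) = 3×9×7 = 189
triangle coeff Δ(1,4,3) = 1/252
Σ_t [1,1]: t=1:−1/36 = -1/36
(3j)²=4/63 [(1 4 3; 0 0 0)], sign=+1
Σ_t [0,0]: t=0:+1/240 = 1/240
(3j)²=1/84 [(1 4 3; 1 1 -2)], sign=-1
⇒ 4πI² = 1/7
I = (-1)√(1/7/(4π)) = -0.10662181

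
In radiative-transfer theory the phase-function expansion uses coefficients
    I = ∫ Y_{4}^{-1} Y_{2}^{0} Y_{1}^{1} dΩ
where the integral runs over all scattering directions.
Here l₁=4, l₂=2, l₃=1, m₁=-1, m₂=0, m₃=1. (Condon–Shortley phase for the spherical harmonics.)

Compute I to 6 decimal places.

0.000000

l₃=1 ∉ [2,6] — triangle fails ⇒ I = 0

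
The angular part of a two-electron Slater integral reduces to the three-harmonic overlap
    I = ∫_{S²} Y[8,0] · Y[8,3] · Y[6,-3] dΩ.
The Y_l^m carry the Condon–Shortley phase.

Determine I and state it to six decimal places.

0.100771

Rules hold: Σm=0, L=22 even, 0≤6≤16.
N = 17·17·13 = 3757
Δ = 10!·6!·6!/23! = 1/13742520792
Racah Σ t=2..8: t=2:+1/41803776000 t=3:−1/435456000 t=4:+1/39813120 t=5:−1/18662400 t=6:+1/39813120 t=7:−1/435456000 t=8:+1/41803776000 = -11/1393459200
⇒ 3j(8 8 6; 0 0 0)² = 600/96577, sgn -1
Racah Σ t=5..8: t=5:−1/373248000 t=6:+1/99532800 t=7:−1/174182400 t=8:+1/2090188800 = 11/5225472000
⇒ 3j(8 8 6; 0 3 -3)² = 528/96577, sgn -1
4πI² = N·(3j₀)²·(3jₘ)² = 316800/2482597
I = +1·√(0.127608/4π) = 0.10077076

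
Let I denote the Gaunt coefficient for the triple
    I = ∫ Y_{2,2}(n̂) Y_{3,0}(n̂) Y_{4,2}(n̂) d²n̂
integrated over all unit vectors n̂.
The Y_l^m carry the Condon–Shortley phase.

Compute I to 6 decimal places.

0.000000

m-sum = 2 + 0 + 2 = 4 ≠ 0 ⇒ I = 0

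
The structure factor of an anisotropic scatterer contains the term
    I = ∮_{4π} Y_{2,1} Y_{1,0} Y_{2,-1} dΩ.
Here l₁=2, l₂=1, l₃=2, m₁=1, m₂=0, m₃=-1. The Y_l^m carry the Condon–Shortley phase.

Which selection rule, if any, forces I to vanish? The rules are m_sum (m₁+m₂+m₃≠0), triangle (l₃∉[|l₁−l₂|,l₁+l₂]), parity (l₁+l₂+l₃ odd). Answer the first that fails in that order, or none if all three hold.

parity

m₁+m₂+m₃ = 1 + 0 − 1 = 0  ✓
triangle: |2−1|=1 ≤ l₃=2 ≤ 2+1=3  ✓
parity: l₁+l₂+l₃ = 5 is odd  ✗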